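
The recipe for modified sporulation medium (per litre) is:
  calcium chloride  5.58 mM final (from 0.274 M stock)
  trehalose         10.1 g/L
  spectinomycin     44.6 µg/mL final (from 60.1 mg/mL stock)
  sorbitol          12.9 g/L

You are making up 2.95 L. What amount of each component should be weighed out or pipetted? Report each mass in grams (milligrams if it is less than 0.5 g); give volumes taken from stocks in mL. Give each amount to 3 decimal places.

Working volume: 2.95 L.
calcium chloride: C1V1 = C2V2 → 5.58 mM × 2950 mL ÷ 274 mM = 60.077 mL
trehalose: 10.1 g/L × 2.95 L = 29.795 g
spectinomycin: C1V1 = C2V2 → 44.6 µg/mL × 2950 mL ÷ 60100 µg/mL = 2.189 mL
sorbitol: 12.9 g/L × 2.95 L = 38.055 g

calcium chloride 60.077 mL; trehalose 29.795 g; spectinomycin 2.189 mL; sorbitol 38.055 g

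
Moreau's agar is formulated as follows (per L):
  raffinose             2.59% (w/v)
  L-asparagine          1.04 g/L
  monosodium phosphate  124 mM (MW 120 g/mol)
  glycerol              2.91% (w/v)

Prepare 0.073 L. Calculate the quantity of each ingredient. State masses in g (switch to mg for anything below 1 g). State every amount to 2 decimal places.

raffinose 1.89 g; L-asparagine 75.92 mg; monosodium phosphate 1.09 g; glycerol 2.12 g

Working volume: 0.073 L.
raffinose: 2.59 g per 100 mL × 73 mL ÷ 100 = 1.89 g
L-asparagine: 1.04 g/L × 0.073 L = 0.07592 g = 75.92 mg
monosodium phosphate: 124 mmol/L × 120 g/mol × 0.073 L ÷ 1000 = 1.09 g
glycerol: 2.91 g per 100 mL × 73 mL ÷ 100 = 2.12 g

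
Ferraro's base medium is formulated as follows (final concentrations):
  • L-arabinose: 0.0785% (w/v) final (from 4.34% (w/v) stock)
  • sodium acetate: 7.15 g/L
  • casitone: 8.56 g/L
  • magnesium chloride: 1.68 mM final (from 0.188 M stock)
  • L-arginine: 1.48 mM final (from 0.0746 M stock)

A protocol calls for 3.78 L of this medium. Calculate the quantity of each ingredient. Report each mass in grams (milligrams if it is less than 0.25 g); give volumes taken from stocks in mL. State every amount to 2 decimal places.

Working volume: 3.78 L.
L-arabinose: dilute stock: 0.0785% ÷ 4.34% × 3780 mL = 68.37 mL
sodium acetate: 7.15 g/L × 3.78 L = 27.03 g
casitone: 8.56 g/L × 3.78 L = 32.36 g
magnesium chloride: dilute stock: 1.68 mM × 3780 mL ÷ 188 mM = 33.78 mL
L-arginine: C1V1 = C2V2 → 1.48 mM × 3780 mL ÷ 74.6 mM = 74.99 mL

L-arabinose 68.37 mL; sodium acetate 27.03 g; casitone 32.36 g; magnesium chloride 33.78 mL; L-arginine 74.99 mL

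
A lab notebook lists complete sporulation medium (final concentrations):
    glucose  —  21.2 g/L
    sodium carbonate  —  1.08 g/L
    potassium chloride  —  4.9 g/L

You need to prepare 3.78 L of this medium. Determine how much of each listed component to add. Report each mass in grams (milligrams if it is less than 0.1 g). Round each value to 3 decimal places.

Working volume: 3.78 L.
glucose: 21.2 g/L × 3.78 L = 80.136 g
sodium carbonate: 1.08 g/L × 3.78 L = 4.082 g
potassium chloride: 4.9 g/L × 3.78 L = 18.522 g

glucose 80.136 g; sodium carbonate 4.082 g; potassium chloride 18.522 g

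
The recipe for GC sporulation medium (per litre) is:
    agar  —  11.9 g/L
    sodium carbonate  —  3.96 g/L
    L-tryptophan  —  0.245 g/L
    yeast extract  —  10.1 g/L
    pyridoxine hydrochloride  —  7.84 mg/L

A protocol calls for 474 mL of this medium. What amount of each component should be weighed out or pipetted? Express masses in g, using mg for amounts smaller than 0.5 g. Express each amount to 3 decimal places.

agar 5.641 g; sodium carbonate 1.877 g; L-tryptophan 116.130 mg; yeast extract 4.787 g; pyridoxine hydrochloride 3.716 mg

Working volume: 474 mL = 0.474 L.
agar: 11.9 g/L × 0.474 L = 5.641 g
sodium carbonate: 3.96 g/L × 0.474 L = 1.877 g
L-tryptophan: 0.245 g/L × 0.474 L = 0.11613 g = 116.130 mg
yeast extract: 10.1 g/L × 0.474 L = 4.787 g
pyridoxine hydrochloride: 7.84 mg/L × 0.474 L = 3.716 mg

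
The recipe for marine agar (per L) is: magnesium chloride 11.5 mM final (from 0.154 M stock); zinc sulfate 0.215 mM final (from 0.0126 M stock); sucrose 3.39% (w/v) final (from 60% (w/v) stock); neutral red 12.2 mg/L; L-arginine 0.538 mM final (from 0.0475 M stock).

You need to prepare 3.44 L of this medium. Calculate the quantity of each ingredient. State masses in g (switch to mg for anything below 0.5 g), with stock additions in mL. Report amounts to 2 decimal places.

Scale factor relative to 1 L: 3.44.
magnesium chloride: dilute stock: 11.5 mM × 3440 mL ÷ 154 mM = 256.88 mL
zinc sulfate: C1V1 = C2V2 → 0.215 mM × 3440 mL ÷ 12.6 mM = 58.70 mL
sucrose: dilute stock: 3.39% ÷ 60% × 3440 mL = 194.36 mL
neutral red: 12.2 mg/L × 3.44 L = 41.97 mg
L-arginine: V = C2·V2/C1 = 0.538 mM × 3440 mL ÷ 47.5 mM = 38.96 mL

magnesium chloride 256.88 mL; zinc sulfate 58.70 mL; sucrose 194.36 mL; neutral red 41.97 mg; L-arginine 38.96 mL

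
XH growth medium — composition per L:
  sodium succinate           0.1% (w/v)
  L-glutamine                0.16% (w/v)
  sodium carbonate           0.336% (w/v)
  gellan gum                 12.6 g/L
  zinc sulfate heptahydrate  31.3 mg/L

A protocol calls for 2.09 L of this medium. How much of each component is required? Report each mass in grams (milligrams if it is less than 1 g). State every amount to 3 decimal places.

Working volume: 2.09 L.
sodium succinate: 0.1 g per 100 mL × 2090 mL ÷ 100 = 2.090 g
L-glutamine: 0.16 g per 100 mL × 2090 mL ÷ 100 = 3.344 g
sodium carbonate: 0.336 g per 100 mL × 2090 mL ÷ 100 = 7.022 g
gellan gum: 12.6 g/L × 2.09 L = 26.334 g
zinc sulfate heptahydrate: 31.3 mg/L × 2.09 L = 65.417 mg

sodium succinate 2.090 g; L-glutamine 3.344 g; sodium carbonate 7.022 g; gellan gum 26.334 g; zinc sulfate heptahydrate 65.417 mg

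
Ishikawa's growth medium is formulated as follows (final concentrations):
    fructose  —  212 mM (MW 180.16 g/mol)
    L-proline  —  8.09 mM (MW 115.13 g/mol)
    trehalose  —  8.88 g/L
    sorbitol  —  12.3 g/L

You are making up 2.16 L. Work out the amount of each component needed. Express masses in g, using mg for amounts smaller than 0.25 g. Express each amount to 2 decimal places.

Scale factor relative to 1 L: 2.16.
fructose: 212 mmol/L × 180.16 g/mol × 2.16 L ÷ 1000 = 82.50 g
L-proline: 8.09 mmol/L × 115.13 g/mol × 2.16 L ÷ 1000 = 2.01 g
trehalose: 8.88 g/L × 2.16 L = 19.18 g
sorbitol: 12.3 g/L × 2.16 L = 26.57 g

fructose 82.50 g; L-proline 2.01 g; trehalose 19.18 g; sorbitol 26.57 g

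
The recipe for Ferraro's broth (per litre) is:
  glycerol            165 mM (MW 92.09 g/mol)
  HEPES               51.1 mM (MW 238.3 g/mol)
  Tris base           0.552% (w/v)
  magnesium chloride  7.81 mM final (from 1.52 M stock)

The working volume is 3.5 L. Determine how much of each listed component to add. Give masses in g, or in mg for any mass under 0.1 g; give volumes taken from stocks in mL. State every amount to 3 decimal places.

glycerol 53.182 g; HEPES 42.620 g; Tris base 19.320 g; magnesium chloride 17.984 mL

Scale factor relative to 1 L: 3.5.
glycerol: 165 mmol/L × 92.09 g/mol × 3.5 L ÷ 1000 = 53.182 g
HEPES: 51.1 mmol/L × 238.3 g/mol × 3.5 L ÷ 1000 = 42.620 g
Tris base: 0.552% w/v = 5.52 g/L → 5.52 × 3.5 L = 19.320 g
magnesium chloride: V = C2·V2/C1 = 7.81 mM × 3500 mL ÷ 1520 mM = 17.984 mL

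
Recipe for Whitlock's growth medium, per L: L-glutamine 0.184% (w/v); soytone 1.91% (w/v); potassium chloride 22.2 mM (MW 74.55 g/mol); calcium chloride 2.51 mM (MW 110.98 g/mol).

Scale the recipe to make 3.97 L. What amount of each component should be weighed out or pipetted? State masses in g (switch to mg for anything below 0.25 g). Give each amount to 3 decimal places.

Scale factor relative to 1 L: 3.97.
L-glutamine: 0.184 g per 100 mL × 3970 mL ÷ 100 = 7.305 g
soytone: 1.91 g per 100 mL × 3970 mL ÷ 100 = 75.827 g
potassium chloride: 22.2 mmol/L × 74.55 g/mol × 3.97 L ÷ 1000 = 6.570 g
calcium chloride: 2.51 mmol/L × 110.98 g/mol × 3.97 L ÷ 1000 = 1.106 g

L-glutamine 7.305 g; soytone 75.827 g; potassium chloride 6.570 g; calcium chloride 1.106 g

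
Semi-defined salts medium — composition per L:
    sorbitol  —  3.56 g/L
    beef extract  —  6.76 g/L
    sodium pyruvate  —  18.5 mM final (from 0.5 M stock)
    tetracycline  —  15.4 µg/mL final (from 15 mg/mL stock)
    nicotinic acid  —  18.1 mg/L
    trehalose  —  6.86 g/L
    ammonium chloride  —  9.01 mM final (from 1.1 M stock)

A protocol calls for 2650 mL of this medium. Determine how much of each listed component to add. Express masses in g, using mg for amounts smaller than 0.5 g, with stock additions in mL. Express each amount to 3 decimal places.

sorbitol 9.434 g; beef extract 17.914 g; sodium pyruvate 98.050 mL; tetracycline 2.721 mL; nicotinic acid 47.965 mg; trehalose 18.179 g; ammonium chloride 21.706 mL

Working volume: 2650 mL = 2.65 L.
sorbitol: 3.56 g/L × 2.65 L = 9.434 g
beef extract: 6.76 g/L × 2.65 L = 17.914 g
sodium pyruvate: C1V1 = C2V2 → 18.5 mM × 2650 mL ÷ 500 mM = 98.050 mL
tetracycline: dilute stock: 15.4 µg/mL × 2650 mL ÷ 15000 µg/mL = 2.721 mL
nicotinic acid: 18.1 mg/L × 2.65 L = 47.965 mg
trehalose: 6.86 g/L × 2.65 L = 18.179 g
ammonium chloride: C1V1 = C2V2 → 9.01 mM × 2650 mL ÷ 1100 mM = 21.706 mL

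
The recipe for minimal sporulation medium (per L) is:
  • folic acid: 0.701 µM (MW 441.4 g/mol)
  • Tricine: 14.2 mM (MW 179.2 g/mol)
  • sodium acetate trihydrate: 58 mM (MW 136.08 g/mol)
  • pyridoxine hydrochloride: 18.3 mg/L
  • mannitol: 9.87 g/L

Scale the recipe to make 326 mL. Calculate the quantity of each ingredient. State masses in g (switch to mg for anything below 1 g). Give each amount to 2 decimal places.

folic acid 0.10 mg; Tricine 829.55 mg; sodium acetate trihydrate 2.57 g; pyridoxine hydrochloride 5.97 mg; mannitol 3.22 g

Scale factor relative to 1 L: 0.326.
folic acid: 0.701 µmol/L × 441.4 g/mol × 0.326 L ÷ 1000 = 0.10 mg
Tricine: 14.2 mmol/L × 179.2 mg/mmol × 0.326 L = 829.55 mg
sodium acetate trihydrate: 58 mmol/L × 136.08 g/mol × 0.326 L ÷ 1000 = 2.57 g
pyridoxine hydrochloride: 18.3 mg/L × 0.326 L = 5.97 mg
mannitol: 9.87 g/L × 0.326 L = 3.22 g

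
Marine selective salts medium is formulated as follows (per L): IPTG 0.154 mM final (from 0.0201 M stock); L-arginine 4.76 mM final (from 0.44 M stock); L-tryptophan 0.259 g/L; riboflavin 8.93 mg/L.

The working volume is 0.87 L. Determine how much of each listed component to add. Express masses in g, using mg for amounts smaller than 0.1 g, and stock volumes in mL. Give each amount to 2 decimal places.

IPTG 6.67 mL; L-arginine 9.41 mL; L-tryptophan 0.23 g; riboflavin 7.77 mg

Working volume: 0.87 L.
IPTG: C1V1 = C2V2 → 0.154 mM × 870 mL ÷ 20.1 mM = 6.67 mL
L-arginine: C1V1 = C2V2 → 4.76 mM × 870 mL ÷ 440 mM = 9.41 mL
L-tryptophan: 0.259 g/L × 0.87 L = 0.23 g
riboflavin: 8.93 mg/L × 0.87 L = 7.77 mg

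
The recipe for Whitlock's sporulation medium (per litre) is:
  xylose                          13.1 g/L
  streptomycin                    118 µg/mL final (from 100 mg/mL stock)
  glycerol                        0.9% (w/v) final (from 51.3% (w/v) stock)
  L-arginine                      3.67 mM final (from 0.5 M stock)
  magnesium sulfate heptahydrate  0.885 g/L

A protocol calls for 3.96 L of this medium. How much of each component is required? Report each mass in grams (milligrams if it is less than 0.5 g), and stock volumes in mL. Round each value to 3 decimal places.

xylose 51.876 g; streptomycin 4.673 mL; glycerol 69.474 mL; L-arginine 29.066 mL; magnesium sulfate heptahydrate 3.505 g

Working volume: 3.96 L.
xylose: 13.1 g/L × 3.96 L = 51.876 g
streptomycin: C1V1 = C2V2 → 118 µg/mL × 3960 mL ÷ 100000 µg/mL = 4.673 mL
glycerol: V = C2·V2/C1 = 0.9% ÷ 51.3% × 3960 mL = 69.474 mL
L-arginine: V = C2·V2/C1 = 3.67 mM × 3960 mL ÷ 500 mM = 29.066 mL
magnesium sulfate heptahydrate: 0.885 g/L × 3.96 L = 3.505 g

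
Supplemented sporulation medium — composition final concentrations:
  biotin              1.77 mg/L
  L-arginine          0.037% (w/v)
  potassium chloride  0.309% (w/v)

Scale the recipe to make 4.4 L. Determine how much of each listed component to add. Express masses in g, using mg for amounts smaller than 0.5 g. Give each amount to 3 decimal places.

biotin 7.788 mg; L-arginine 1.628 g; potassium chloride 13.596 g

Scale factor relative to 1 L: 4.4.
biotin: 1.77 mg/L × 4.4 L = 7.788 mg
L-arginine: 0.037% w/v = 0.37 g/L → 0.37 × 4.4 L = 1.628 g
potassium chloride: 0.309% w/v = 3.09 g/L → 3.09 × 4.4 L = 13.596 g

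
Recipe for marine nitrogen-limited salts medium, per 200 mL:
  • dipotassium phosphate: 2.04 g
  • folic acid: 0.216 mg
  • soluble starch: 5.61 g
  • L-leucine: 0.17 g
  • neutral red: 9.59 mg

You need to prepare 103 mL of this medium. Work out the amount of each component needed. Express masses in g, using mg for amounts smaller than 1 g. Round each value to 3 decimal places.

Scale factor = 103 mL / 200 mL = 0.515.
dipotassium phosphate: 2.04 g × (103 mL / 200 mL) = 1.051 g
folic acid: 0.216 mg × (103 mL / 200 mL) = 0.111 mg
soluble starch: 5.61 g × (103 mL / 200 mL) = 2.889 g
L-leucine: 0.17 g × (103 mL / 200 mL) = 0.08755 g = 87.550 mg
neutral red: 9.59 mg × (103 mL / 200 mL) = 4.939 mg

dipotassium phosphate 1.051 g; folic acid 0.111 mg; soluble starch 2.889 g; L-leucine 87.550 mg; neutral red 4.939 mg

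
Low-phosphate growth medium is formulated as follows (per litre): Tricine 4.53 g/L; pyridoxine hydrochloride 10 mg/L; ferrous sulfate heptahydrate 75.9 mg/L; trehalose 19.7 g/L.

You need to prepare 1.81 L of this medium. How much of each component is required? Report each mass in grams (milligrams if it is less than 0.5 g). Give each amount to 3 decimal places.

Working volume: 1.81 L.
Tricine: 4.53 g/L × 1.81 L = 8.199 g
pyridoxine hydrochloride: 10 mg/L × 1.81 L = 18.100 mg
ferrous sulfate heptahydrate: 75.9 mg/L × 1.81 L = 137.379 mg
trehalose: 19.7 g/L × 1.81 L = 35.657 g

Tricine 8.199 g; pyridoxine hydrochloride 18.100 mg; ferrous sulfate heptahydrate 137.379 mg; trehalose 35.657 g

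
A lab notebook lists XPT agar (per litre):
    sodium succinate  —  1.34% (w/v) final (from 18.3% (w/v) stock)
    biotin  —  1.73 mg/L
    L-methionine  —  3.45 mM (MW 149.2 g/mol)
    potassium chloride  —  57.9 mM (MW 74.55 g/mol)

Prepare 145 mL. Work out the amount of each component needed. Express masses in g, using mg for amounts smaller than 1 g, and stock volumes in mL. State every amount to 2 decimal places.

sodium succinate 10.62 mL; biotin 0.25 mg; L-methionine 74.64 mg; potassium chloride 625.88 mg

Scale factor relative to 1 L: 0.145.
sodium succinate: dilute stock: 1.34% ÷ 18.3% × 145 mL = 10.62 mL
biotin: 1.73 mg/L × 0.145 L = 0.25 mg
L-methionine: 3.45 mmol/L × 149.2 mg/mmol × 0.145 L = 74.64 mg
potassium chloride: 57.9 mmol/L × 74.55 mg/mmol × 0.145 L = 625.88 mg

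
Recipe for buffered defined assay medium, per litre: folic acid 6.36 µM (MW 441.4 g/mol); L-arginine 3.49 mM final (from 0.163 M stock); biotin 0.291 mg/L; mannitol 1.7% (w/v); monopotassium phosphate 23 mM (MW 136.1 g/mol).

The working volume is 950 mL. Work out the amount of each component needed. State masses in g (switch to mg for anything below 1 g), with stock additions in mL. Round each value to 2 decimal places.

Working volume: 950 mL = 0.95 L.
folic acid: 6.36 µmol/L × 441.4 g/mol × 0.95 L ÷ 1000 = 2.67 mg
L-arginine: dilute stock: 3.49 mM × 950 mL ÷ 163 mM = 20.34 mL
biotin: 0.291 mg/L × 0.95 L = 0.28 mg
mannitol: 1.7% w/v = 17 g/L → 17 × 0.95 L = 16.15 g
monopotassium phosphate: 23 mmol/L × 136.1 g/mol × 0.95 L ÷ 1000 = 2.97 g

folic acid 2.67 mg; L-arginine 20.34 mL; biotin 0.28 mg; mannitol 16.15 g; monopotassium phosphate 2.97 g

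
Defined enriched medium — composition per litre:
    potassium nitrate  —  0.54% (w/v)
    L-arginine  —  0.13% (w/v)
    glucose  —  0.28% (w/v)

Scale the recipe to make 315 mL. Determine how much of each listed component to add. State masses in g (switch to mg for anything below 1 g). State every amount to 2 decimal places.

potassium nitrate 1.70 g; L-arginine 409.50 mg; glucose 882.00 mg

Target volume = 315 mL = 0.315 L.
potassium nitrate: 0.54% w/v = 5.4 g/L → 5.4 × 0.315 L = 1.70 g
L-arginine: 0.13% w/v = 1.3 g/L → 1.3 × 0.315 L = 0.4095 g = 409.50 mg
glucose: 0.28 g per 100 mL × 315 mL ÷ 100 = 0.882 g = 882.00 mg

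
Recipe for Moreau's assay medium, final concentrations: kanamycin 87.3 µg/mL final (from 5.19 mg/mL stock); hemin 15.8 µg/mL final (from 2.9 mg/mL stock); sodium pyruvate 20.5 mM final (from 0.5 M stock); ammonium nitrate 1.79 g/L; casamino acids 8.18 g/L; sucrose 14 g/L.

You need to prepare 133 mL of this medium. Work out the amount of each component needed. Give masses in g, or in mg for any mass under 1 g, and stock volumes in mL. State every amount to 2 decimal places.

Working volume: 133 mL = 0.133 L.
kanamycin: C1V1 = C2V2 → 87.3 µg/mL × 133 mL ÷ 5190 µg/mL = 2.24 mL
hemin: dilute stock: 15.8 µg/mL × 133 mL ÷ 2900 µg/mL = 0.72 mL
sodium pyruvate: dilute stock: 20.5 mM × 133 mL ÷ 500 mM = 5.45 mL
ammonium nitrate: 1.79 g/L × 0.133 L = 0.23807 g = 238.07 mg
casamino acids: 8.18 g/L × 0.133 L = 1.09 g
sucrose: 14 g/L × 0.133 L = 1.86 g

kanamycin 2.24 mL; hemin 0.72 mL; sodium pyruvate 5.45 mL; ammonium nitrate 238.07 mg; casamino acids 1.09 g; sucrose 1.86 g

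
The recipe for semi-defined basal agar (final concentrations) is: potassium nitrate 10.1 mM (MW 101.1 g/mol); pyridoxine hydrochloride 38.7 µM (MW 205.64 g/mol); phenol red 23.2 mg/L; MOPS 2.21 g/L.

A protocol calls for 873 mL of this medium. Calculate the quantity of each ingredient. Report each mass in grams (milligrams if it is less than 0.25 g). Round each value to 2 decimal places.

Target volume = 873 mL = 0.873 L.
potassium nitrate: 10.1 mmol/L × 101.1 g/mol × 0.873 L ÷ 1000 = 0.89 g
pyridoxine hydrochloride: 38.7 µmol/L × 205.64 g/mol × 0.873 L ÷ 1000 = 6.95 mg
phenol red: 23.2 mg/L × 0.873 L = 20.25 mg
MOPS: 2.21 g/L × 0.873 L = 1.93 g

potassium nitrate 0.89 g; pyridoxine hydrochloride 6.95 mg; phenol red 20.25 mg; MOPS 1.93 g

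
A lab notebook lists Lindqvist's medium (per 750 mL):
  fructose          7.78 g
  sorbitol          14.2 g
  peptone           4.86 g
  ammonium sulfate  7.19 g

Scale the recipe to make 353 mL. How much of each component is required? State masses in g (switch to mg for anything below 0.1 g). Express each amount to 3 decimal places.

Scale factor = 353 mL / 750 mL = 0.470667.
fructose: 7.78 g × (353 mL / 750 mL) = 3.662 g
sorbitol: 14.2 g × (353 mL / 750 mL) = 6.683 g
peptone: 4.86 g × (353 mL / 750 mL) = 2.287 g
ammonium sulfate: 7.19 g × (353 mL / 750 mL) = 3.384 g

fructose 3.662 g; sorbitol 6.683 g; peptone 2.287 g; ammonium sulfate 3.384 g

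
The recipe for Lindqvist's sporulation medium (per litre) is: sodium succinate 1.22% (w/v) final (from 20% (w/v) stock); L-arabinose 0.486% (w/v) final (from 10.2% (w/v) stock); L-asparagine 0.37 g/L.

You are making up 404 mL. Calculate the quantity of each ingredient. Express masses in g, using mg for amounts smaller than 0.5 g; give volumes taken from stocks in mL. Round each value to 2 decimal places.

sodium succinate 24.64 mL; L-arabinose 19.25 mL; L-asparagine 149.48 mg

Scale factor relative to 1 L: 0.404.
sodium succinate: V = C2·V2/C1 = 1.22% ÷ 20% × 404 mL = 24.64 mL
L-arabinose: V = C2·V2/C1 = 0.486% ÷ 10.2% × 404 mL = 19.25 mL
L-asparagine: 0.37 g/L × 0.404 L = 0.14948 g = 149.48 mg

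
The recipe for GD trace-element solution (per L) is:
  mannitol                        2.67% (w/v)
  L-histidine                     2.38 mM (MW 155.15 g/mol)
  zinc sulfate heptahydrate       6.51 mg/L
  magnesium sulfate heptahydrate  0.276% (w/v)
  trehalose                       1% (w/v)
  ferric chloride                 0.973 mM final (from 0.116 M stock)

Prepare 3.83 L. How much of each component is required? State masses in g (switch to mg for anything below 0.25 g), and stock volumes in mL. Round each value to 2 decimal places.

mannitol 102.26 g; L-histidine 1.41 g; zinc sulfate heptahydrate 24.93 mg; magnesium sulfate heptahydrate 10.57 g; trehalose 38.30 g; ferric chloride 32.13 mL

Scale factor relative to 1 L: 3.83.
mannitol: 2.67% w/v = 26.7 g/L → 26.7 × 3.83 L = 102.26 g
L-histidine: 2.38 mmol/L × 155.15 g/mol × 3.83 L ÷ 1000 = 1.41 g
zinc sulfate heptahydrate: 6.51 mg/L × 3.83 L = 24.93 mg
magnesium sulfate heptahydrate: 0.276 g per 100 mL × 3830 mL ÷ 100 = 10.57 g
trehalose: 1% w/v = 10 g/L → 10 × 3.83 L = 38.30 g
ferric chloride: C1V1 = C2V2 → 0.973 mM × 3830 mL ÷ 116 mM = 32.13 mL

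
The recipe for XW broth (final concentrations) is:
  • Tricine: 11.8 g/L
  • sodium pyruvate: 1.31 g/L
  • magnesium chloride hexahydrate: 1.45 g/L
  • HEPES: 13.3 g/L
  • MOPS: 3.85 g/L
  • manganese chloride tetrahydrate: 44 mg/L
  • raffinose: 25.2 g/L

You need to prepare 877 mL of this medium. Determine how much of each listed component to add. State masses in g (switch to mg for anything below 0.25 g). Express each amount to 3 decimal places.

Tricine 10.349 g; sodium pyruvate 1.149 g; magnesium chloride hexahydrate 1.272 g; HEPES 11.664 g; MOPS 3.376 g; manganese chloride tetrahydrate 38.588 mg; raffinose 22.100 g

Scale factor relative to 1 L: 0.877.
Tricine: 11.8 g/L × 0.877 L = 10.349 g
sodium pyruvate: 1.31 g/L × 0.877 L = 1.149 g
magnesium chloride hexahydrate: 1.45 g/L × 0.877 L = 1.272 g
HEPES: 13.3 g/L × 0.877 L = 11.664 g
MOPS: 3.85 g/L × 0.877 L = 3.376 g
manganese chloride tetrahydrate: 44 mg/L × 0.877 L = 38.588 mg
raffinose: 25.2 g/L × 0.877 L = 22.100 g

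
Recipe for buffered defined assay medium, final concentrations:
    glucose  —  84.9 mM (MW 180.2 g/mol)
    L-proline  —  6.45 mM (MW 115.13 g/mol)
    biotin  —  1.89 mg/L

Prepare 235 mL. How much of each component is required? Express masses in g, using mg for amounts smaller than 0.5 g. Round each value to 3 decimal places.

glucose 3.595 g; L-proline 174.508 mg; biotin 0.444 mg

Working volume: 235 mL = 0.235 L.
glucose: 84.9 mmol/L × 180.2 g/mol × 0.235 L ÷ 1000 = 3.595 g
L-proline: 6.45 mmol/L × 115.13 mg/mmol × 0.235 L = 174.508 mg
biotin: 1.89 mg/L × 0.235 L = 0.444 mg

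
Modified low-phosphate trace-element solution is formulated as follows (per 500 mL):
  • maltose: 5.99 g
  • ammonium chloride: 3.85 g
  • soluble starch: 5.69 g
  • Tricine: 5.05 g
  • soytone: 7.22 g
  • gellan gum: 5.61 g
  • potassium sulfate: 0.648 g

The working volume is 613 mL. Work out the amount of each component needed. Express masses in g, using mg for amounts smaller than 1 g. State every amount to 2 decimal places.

Ratio of target to recipe volume: 613 / 500 = 1.226.
maltose: 5.99 g × (613 mL / 500 mL) = 7.34 g
ammonium chloride: 3.85 g × (613 mL / 500 mL) = 4.72 g
soluble starch: 5.69 g × (613 mL / 500 mL) = 6.98 g
Tricine: 5.05 g × (613 mL / 500 mL) = 6.19 g
soytone: 7.22 g × (613 mL / 500 mL) = 8.85 g
gellan gum: 5.61 g × (613 mL / 500 mL) = 6.88 g
potassium sulfate: 0.648 g × (613 mL / 500 mL) = 0.794448 g = 794.45 mg

maltose 7.34 g; ammonium chloride 4.72 g; soluble starch 6.98 g; Tricine 6.19 g; soytone 8.85 g; gellan gum 6.88 g; potassium sulfate 794.45 mg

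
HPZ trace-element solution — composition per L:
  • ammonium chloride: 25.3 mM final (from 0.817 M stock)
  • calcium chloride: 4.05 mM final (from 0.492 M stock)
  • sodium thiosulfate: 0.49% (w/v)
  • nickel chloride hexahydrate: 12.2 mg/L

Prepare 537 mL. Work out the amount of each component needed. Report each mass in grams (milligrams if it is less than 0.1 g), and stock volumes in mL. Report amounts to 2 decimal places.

ammonium chloride 16.63 mL; calcium chloride 4.42 mL; sodium thiosulfate 2.63 g; nickel chloride hexahydrate 6.55 mg

Target volume = 537 mL = 0.537 L.
ammonium chloride: dilute stock: 25.3 mM × 537 mL ÷ 817 mM = 16.63 mL
calcium chloride: V = C2·V2/C1 = 4.05 mM × 537 mL ÷ 492 mM = 4.42 mL
sodium thiosulfate: 0.49% w/v = 4.9 g/L → 4.9 × 0.537 L = 2.63 g
nickel chloride hexahydrate: 12.2 mg/L × 0.537 L = 6.55 mg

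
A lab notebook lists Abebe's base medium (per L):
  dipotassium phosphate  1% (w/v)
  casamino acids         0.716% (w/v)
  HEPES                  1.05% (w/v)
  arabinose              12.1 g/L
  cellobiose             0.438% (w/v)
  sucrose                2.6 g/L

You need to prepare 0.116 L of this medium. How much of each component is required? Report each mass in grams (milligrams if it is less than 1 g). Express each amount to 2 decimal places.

dipotassium phosphate 1.16 g; casamino acids 830.56 mg; HEPES 1.22 g; arabinose 1.40 g; cellobiose 508.08 mg; sucrose 301.60 mg

Working volume: 0.116 L.
dipotassium phosphate: 1% w/v = 10 g/L → 10 × 0.116 L = 1.16 g
casamino acids: 0.716% w/v = 7.16 g/L → 7.16 × 0.116 L = 0.83056 g = 830.56 mg
HEPES: 1.05 g per 100 mL × 116 mL ÷ 100 = 1.22 g
arabinose: 12.1 g/L × 0.116 L = 1.40 g
cellobiose: 0.438 g per 100 mL × 116 mL ÷ 100 = 0.50808 g = 508.08 mg
sucrose: 2.6 g/L × 0.116 L = 0.3016 g = 301.60 mg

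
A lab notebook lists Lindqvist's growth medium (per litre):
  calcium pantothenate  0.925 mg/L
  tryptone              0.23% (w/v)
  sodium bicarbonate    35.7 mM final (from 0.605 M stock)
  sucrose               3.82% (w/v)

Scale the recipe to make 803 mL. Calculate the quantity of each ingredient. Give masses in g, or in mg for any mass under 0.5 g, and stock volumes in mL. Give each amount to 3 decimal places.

Working volume: 803 mL = 0.803 L.
calcium pantothenate: 0.925 mg/L × 0.803 L = 0.743 mg
tryptone: 0.23% w/v = 2.3 g/L → 2.3 × 0.803 L = 1.847 g
sodium bicarbonate: dilute stock: 35.7 mM × 803 mL ÷ 605 mM = 47.384 mL
sucrose: 3.82% w/v = 38.2 g/L → 38.2 × 0.803 L = 30.675 g

calcium pantothenate 0.743 mg; tryptone 1.847 g; sodium bicarbonate 47.384 mL; sucrose 30.675 g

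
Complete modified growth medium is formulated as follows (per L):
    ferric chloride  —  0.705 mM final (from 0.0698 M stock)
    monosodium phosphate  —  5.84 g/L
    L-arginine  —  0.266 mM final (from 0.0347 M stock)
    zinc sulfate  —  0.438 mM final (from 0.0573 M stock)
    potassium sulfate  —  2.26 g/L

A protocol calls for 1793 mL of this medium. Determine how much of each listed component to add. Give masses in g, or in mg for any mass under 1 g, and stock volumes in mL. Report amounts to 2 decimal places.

Target volume = 1793 mL = 1.793 L.
ferric chloride: V = C2·V2/C1 = 0.705 mM × 1793 mL ÷ 69.8 mM = 18.11 mL
monosodium phosphate: 5.84 g/L × 1.793 L = 10.47 g
L-arginine: C1V1 = C2V2 → 0.266 mM × 1793 mL ÷ 34.7 mM = 13.74 mL
zinc sulfate: dilute stock: 0.438 mM × 1793 mL ÷ 57.3 mM = 13.71 mL
potassium sulfate: 2.26 g/L × 1.793 L = 4.05 g

ferric chloride 18.11 mL; monosodium phosphate 10.47 g; L-arginine 13.74 mL; zinc sulfate 13.71 mL; potassium sulfate 4.05 g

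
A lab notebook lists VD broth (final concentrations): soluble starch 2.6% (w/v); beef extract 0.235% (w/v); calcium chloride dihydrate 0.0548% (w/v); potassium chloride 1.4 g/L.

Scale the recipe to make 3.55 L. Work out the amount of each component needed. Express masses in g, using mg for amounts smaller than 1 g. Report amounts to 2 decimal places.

soluble starch 92.30 g; beef extract 8.34 g; calcium chloride dihydrate 1.95 g; potassium chloride 4.97 g

Scale factor relative to 1 L: 3.55.
soluble starch: 2.6% w/v = 26 g/L → 26 × 3.55 L = 92.30 g
beef extract: 0.235% w/v = 2.35 g/L → 2.35 × 3.55 L = 8.34 g
calcium chloride dihydrate: 0.0548 g per 100 mL × 3550 mL ÷ 100 = 1.95 g
potassium chloride: 1.4 g/L × 3.55 L = 4.97 g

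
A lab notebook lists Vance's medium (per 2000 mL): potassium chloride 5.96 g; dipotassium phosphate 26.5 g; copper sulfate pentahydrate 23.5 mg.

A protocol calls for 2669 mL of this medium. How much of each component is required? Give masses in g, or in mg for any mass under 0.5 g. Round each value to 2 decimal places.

Ratio of target to recipe volume: 2669 / 2000 = 1.3345.
potassium chloride: 5.96 g × (2669 mL / 2000 mL) = 7.95 g
dipotassium phosphate: 26.5 g × (2669 mL / 2000 mL) = 35.36 g
copper sulfate pentahydrate: 23.5 mg × (2669 mL / 2000 mL) = 31.36 mg

potassium chloride 7.95 g; dipotassium phosphate 35.36 g; copper sulfate pentahydrate 31.36 mg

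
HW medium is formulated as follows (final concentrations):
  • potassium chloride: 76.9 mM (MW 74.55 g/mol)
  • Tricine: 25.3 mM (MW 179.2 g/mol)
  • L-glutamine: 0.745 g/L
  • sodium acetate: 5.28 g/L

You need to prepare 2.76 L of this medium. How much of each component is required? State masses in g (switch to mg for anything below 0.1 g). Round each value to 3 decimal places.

potassium chloride 15.823 g; Tricine 12.513 g; L-glutamine 2.056 g; sodium acetate 14.573 g

Working volume: 2.76 L.
potassium chloride: 76.9 mmol/L × 74.55 g/mol × 2.76 L ÷ 1000 = 15.823 g
Tricine: 25.3 mmol/L × 179.2 g/mol × 2.76 L ÷ 1000 = 12.513 g
L-glutamine: 0.745 g/L × 2.76 L = 2.056 g
sodium acetate: 5.28 g/L × 2.76 L = 14.573 g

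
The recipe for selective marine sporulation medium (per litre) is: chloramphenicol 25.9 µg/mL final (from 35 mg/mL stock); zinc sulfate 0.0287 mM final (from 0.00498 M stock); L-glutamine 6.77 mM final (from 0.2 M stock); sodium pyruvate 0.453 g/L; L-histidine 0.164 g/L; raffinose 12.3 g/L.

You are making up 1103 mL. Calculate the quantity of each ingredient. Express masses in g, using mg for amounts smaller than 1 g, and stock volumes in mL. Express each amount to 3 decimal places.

chloramphenicol 0.816 mL; zinc sulfate 6.357 mL; L-glutamine 37.337 mL; sodium pyruvate 499.659 mg; L-histidine 180.892 mg; raffinose 13.567 g

Target volume = 1103 mL = 1.103 L.
chloramphenicol: C1V1 = C2V2 → 25.9 µg/mL × 1103 mL ÷ 35000 µg/mL = 0.816 mL
zinc sulfate: C1V1 = C2V2 → 0.0287 mM × 1103 mL ÷ 4.98 mM = 6.357 mL
L-glutamine: dilute stock: 6.77 mM × 1103 mL ÷ 200 mM = 37.337 mL
sodium pyruvate: 0.453 g/L × 1.103 L = 0.499659 g = 499.659 mg
L-histidine: 0.164 g/L × 1.103 L = 0.180892 g = 180.892 mg
raffinose: 12.3 g/L × 1.103 L = 13.567 g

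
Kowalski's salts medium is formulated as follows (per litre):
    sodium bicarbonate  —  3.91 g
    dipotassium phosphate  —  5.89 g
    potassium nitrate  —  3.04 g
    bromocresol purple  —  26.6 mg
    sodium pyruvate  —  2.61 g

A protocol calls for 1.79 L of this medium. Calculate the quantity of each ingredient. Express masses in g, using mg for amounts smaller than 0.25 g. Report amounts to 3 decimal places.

sodium bicarbonate 6.999 g; dipotassium phosphate 10.543 g; potassium nitrate 5.442 g; bromocresol purple 47.614 mg; sodium pyruvate 4.672 g

Scale factor = 1790 mL / 1000 mL = 1.79.
sodium bicarbonate: 3.91 g × (1790 mL / 1000 mL) = 6.999 g
dipotassium phosphate: 5.89 g × (1790 mL / 1000 mL) = 10.543 g
potassium nitrate: 3.04 g × (1790 mL / 1000 mL) = 5.442 g
bromocresol purple: 26.6 mg × (1790 mL / 1000 mL) = 47.614 mg
sodium pyruvate: 2.61 g × (1790 mL / 1000 mL) = 4.672 g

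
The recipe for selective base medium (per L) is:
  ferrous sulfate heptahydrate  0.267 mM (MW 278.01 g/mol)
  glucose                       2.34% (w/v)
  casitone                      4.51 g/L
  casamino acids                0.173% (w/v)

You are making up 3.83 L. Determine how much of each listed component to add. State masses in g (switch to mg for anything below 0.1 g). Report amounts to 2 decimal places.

ferrous sulfate heptahydrate 0.28 g; glucose 89.62 g; casitone 17.27 g; casamino acids 6.63 g

Working volume: 3.83 L.
ferrous sulfate heptahydrate: 0.267 mmol/L × 278.01 g/mol × 3.83 L ÷ 1000 = 0.28 g
glucose: 2.34% w/v = 23.4 g/L → 23.4 × 3.83 L = 89.62 g
casitone: 4.51 g/L × 3.83 L = 17.27 g
casamino acids: 0.173% w/v = 1.73 g/L → 1.73 × 3.83 L = 6.63 g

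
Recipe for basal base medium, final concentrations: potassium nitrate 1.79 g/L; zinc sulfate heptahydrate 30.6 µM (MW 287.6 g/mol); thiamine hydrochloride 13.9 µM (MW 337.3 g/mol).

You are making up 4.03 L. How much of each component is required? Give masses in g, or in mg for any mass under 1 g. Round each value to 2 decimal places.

Scale factor relative to 1 L: 4.03.
potassium nitrate: 1.79 g/L × 4.03 L = 7.21 g
zinc sulfate heptahydrate: 30.6 µmol/L × 287.6 g/mol × 4.03 L ÷ 1000 = 35.47 mg
thiamine hydrochloride: 13.9 µmol/L × 337.3 g/mol × 4.03 L ÷ 1000 = 18.89 mg

potassium nitrate 7.21 g; zinc sulfate heptahydrate 35.47 mg; thiamine hydrochloride 18.89 mg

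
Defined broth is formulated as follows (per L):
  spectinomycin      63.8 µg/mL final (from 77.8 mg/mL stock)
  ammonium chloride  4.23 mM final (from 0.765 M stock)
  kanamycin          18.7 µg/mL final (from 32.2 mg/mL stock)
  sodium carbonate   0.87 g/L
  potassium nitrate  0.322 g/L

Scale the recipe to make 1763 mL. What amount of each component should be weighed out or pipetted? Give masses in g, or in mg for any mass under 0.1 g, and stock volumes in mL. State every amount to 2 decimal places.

spectinomycin 1.45 mL; ammonium chloride 9.75 mL; kanamycin 1.02 mL; sodium carbonate 1.53 g; potassium nitrate 0.57 g

Target volume = 1763 mL = 1.763 L.
spectinomycin: C1V1 = C2V2 → 63.8 µg/mL × 1763 mL ÷ 77800 µg/mL = 1.45 mL
ammonium chloride: dilute stock: 4.23 mM × 1763 mL ÷ 765 mM = 9.75 mL
kanamycin: C1V1 = C2V2 → 18.7 µg/mL × 1763 mL ÷ 32200 µg/mL = 1.02 mL
sodium carbonate: 0.87 g/L × 1.763 L = 1.53 g
potassium nitrate: 0.322 g/L × 1.763 L = 0.57 g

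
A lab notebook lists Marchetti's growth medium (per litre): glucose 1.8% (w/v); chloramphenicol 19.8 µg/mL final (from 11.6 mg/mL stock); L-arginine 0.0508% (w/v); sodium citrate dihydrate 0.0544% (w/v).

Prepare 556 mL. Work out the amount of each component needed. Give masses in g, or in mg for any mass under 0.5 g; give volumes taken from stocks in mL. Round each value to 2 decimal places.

glucose 10.01 g; chloramphenicol 0.95 mL; L-arginine 282.45 mg; sodium citrate dihydrate 302.46 mg

Working volume: 556 mL = 0.556 L.
glucose: 1.8 g per 100 mL × 556 mL ÷ 100 = 10.01 g
chloramphenicol: V = C2·V2/C1 = 19.8 µg/mL × 556 mL ÷ 11600 µg/mL = 0.95 mL
L-arginine: 0.0508% w/v = 0.508 g/L → 0.508 × 0.556 L = 0.282448 g = 282.45 mg
sodium citrate dihydrate: 0.0544% w/v = 0.544 g/L → 0.544 × 0.556 L = 0.302464 g = 302.46 mg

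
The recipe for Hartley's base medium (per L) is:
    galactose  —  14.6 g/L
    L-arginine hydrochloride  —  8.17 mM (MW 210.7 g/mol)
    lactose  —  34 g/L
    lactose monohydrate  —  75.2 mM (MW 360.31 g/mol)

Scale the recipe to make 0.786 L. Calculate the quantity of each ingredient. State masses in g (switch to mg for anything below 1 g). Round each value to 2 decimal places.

Scale factor relative to 1 L: 0.786.
galactose: 14.6 g/L × 0.786 L = 11.48 g
L-arginine hydrochloride: 8.17 mmol/L × 210.7 g/mol × 0.786 L ÷ 1000 = 1.35 g
lactose: 34 g/L × 0.786 L = 26.72 g
lactose monohydrate: 75.2 mmol/L × 360.31 g/mol × 0.786 L ÷ 1000 = 21.30 g

galactose 11.48 g; L-arginine hydrochloride 1.35 g; lactose 26.72 g; lactose monohydrate 21.30 g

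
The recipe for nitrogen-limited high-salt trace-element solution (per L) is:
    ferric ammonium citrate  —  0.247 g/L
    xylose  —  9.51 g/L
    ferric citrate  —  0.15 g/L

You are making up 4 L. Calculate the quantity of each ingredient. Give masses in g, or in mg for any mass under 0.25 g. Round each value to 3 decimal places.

ferric ammonium citrate 0.988 g; xylose 38.040 g; ferric citrate 0.600 g

Scale factor relative to 1 L: 4.
ferric ammonium citrate: 0.247 g/L × 4 L = 0.988 g
xylose: 9.51 g/L × 4 L = 38.040 g
ferric citrate: 0.15 g/L × 4 L = 0.600 g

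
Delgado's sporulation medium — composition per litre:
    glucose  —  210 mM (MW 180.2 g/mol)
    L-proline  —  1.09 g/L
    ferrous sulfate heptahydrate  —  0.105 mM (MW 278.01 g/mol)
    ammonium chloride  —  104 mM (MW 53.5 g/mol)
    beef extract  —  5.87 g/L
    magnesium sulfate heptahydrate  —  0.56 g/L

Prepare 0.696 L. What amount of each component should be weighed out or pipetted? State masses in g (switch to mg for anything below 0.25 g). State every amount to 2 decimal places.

glucose 26.34 g; L-proline 0.76 g; ferrous sulfate heptahydrate 20.32 mg; ammonium chloride 3.87 g; beef extract 4.09 g; magnesium sulfate heptahydrate 0.39 g

Working volume: 0.696 L.
glucose: 210 mmol/L × 180.2 g/mol × 0.696 L ÷ 1000 = 26.34 g
L-proline: 1.09 g/L × 0.696 L = 0.76 g
ferrous sulfate heptahydrate: 0.105 mmol/L × 278.01 mg/mmol × 0.696 L = 20.32 mg
ammonium chloride: 104 mmol/L × 53.5 g/mol × 0.696 L ÷ 1000 = 3.87 g
beef extract: 5.87 g/L × 0.696 L = 4.09 g
magnesium sulfate heptahydrate: 0.56 g/L × 0.696 L = 0.39 g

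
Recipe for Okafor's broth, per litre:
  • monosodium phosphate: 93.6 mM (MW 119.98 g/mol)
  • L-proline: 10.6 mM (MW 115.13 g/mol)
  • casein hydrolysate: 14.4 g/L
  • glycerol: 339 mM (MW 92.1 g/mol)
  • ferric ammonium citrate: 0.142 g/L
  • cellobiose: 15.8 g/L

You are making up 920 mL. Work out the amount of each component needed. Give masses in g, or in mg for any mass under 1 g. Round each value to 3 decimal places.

Scale factor relative to 1 L: 0.92.
monosodium phosphate: 93.6 mmol/L × 119.98 g/mol × 0.92 L ÷ 1000 = 10.332 g
L-proline: 10.6 mmol/L × 115.13 g/mol × 0.92 L ÷ 1000 = 1.123 g
casein hydrolysate: 14.4 g/L × 0.92 L = 13.248 g
glycerol: 339 mmol/L × 92.1 g/mol × 0.92 L ÷ 1000 = 28.724 g
ferric ammonium citrate: 0.142 g/L × 0.92 L = 0.13064 g = 130.640 mg
cellobiose: 15.8 g/L × 0.92 L = 14.536 g

monosodium phosphate 10.332 g; L-proline 1.123 g; casein hydrolysate 13.248 g; glycerol 28.724 g; ferric ammonium citrate 130.640 mg; cellobiose 14.536 g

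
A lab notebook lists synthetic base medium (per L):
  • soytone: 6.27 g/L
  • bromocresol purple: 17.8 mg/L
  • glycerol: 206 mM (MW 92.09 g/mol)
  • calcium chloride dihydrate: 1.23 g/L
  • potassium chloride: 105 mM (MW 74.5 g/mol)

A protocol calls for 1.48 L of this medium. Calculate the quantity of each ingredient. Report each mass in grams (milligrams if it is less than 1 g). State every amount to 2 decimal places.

Working volume: 1.48 L.
soytone: 6.27 g/L × 1.48 L = 9.28 g
bromocresol purple: 17.8 mg/L × 1.48 L = 26.34 mg
glycerol: 206 mmol/L × 92.09 g/mol × 1.48 L ÷ 1000 = 28.08 g
calcium chloride dihydrate: 1.23 g/L × 1.48 L = 1.82 g
potassium chloride: 105 mmol/L × 74.5 g/mol × 1.48 L ÷ 1000 = 11.58 g

soytone 9.28 g; bromocresol purple 26.34 mg; glycerol 28.08 g; calcium chloride dihydrate 1.82 g; potassium chloride 11.58 g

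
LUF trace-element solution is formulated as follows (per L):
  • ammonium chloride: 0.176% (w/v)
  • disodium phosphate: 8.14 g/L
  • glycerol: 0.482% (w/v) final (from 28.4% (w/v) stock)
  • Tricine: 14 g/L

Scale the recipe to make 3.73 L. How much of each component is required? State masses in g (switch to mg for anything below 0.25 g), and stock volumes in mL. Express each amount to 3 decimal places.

ammonium chloride 6.565 g; disodium phosphate 30.362 g; glycerol 63.305 mL; Tricine 52.220 g

Working volume: 3.73 L.
ammonium chloride: 0.176% w/v = 1.76 g/L → 1.76 × 3.73 L = 6.565 g
disodium phosphate: 8.14 g/L × 3.73 L = 30.362 g
glycerol: V = C2·V2/C1 = 0.482% ÷ 28.4% × 3730 mL = 63.305 mL
Tricine: 14 g/L × 3.73 L = 52.220 g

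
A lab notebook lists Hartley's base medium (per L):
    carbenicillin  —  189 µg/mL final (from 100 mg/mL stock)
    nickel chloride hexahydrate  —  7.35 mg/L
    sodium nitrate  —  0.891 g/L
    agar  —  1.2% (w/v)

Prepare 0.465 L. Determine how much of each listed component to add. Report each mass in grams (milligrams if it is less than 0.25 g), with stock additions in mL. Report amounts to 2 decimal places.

carbenicillin 0.88 mL; nickel chloride hexahydrate 3.42 mg; sodium nitrate 0.41 g; agar 5.58 g

Working volume: 0.465 L.
carbenicillin: C1V1 = C2V2 → 189 µg/mL × 465 mL ÷ 100000 µg/mL = 0.88 mL
nickel chloride hexahydrate: 7.35 mg/L × 0.465 L = 3.42 mg
sodium nitrate: 0.891 g/L × 0.465 L = 0.41 g
agar: 1.2% w/v = 12 g/L → 12 × 0.465 L = 5.58 g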